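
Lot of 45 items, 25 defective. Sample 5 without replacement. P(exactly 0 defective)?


Hypergeometric: C(25,0)×C(20,5)/C(45,5)
= 1×15504/1221759 = 5168/407253

P(X=0) = 5168/407253 ≈ 1.27%


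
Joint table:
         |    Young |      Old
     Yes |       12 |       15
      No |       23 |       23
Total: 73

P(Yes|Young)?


P(Yes|Young) = 12/(12+23) = 12/35

P = 12/35 ≈ 34.29%


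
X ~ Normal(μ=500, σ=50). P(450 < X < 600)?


z₁=(450-500)/50=-1.0, z₂=(600-500)/50=2.0
P = Φ(2.0) - Φ(-1.0) = 0.977250 - 0.158655 = 0.818595 ≈ 0.8186

P(450 < X < 600) ≈ 0.8186


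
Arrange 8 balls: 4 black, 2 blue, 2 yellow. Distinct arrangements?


8!/(4!×2!×2!) = 420

420


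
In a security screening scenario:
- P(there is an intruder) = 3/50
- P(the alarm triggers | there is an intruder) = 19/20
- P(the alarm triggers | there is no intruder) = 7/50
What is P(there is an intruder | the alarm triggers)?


Using Bayes' theorem:
P(A|B) = P(B|A)·P(A) / P(B)

P(the alarm triggers) = 19/20 × 3/50 + 7/50 × 47/50
= 57/1000 + 329/2500 = 943/5000

P(there is an intruder|the alarm triggers) = (57/1000) / (943/5000) = 285/943

P(there is an intruder|the alarm triggers) = 285/943 ≈ 30.22%


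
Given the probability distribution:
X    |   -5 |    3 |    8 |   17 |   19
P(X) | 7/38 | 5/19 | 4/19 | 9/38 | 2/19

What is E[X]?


E[X] = Σ x·P(X=x)
= (-5)×(7/38) + (3)×(5/19) + (8)×(4/19) + (17)×(9/38) + (19)×(2/19)
= 144/19

E[X] = 144/19


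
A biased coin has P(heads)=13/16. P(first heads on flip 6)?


Geometric: P(X=6) = (1-p)^(k-1)×p = (3/16)^5×13/16 = 3159/16777216

P(X=6) = 3159/16777216 ≈ 0.02%


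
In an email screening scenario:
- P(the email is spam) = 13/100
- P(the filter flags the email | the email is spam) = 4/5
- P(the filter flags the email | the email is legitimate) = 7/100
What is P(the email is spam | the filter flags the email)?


Using Bayes' theorem:
P(A|B) = P(B|A)·P(A) / P(B)

P(the filter flags the email) = 4/5 × 13/100 + 7/100 × 87/100
= 13/125 + 609/10000 = 1649/10000

P(the email is spam|the filter flags the email) = (13/125) / (1649/10000) = 1040/1649

P(the email is spam|the filter flags the email) = 1040/1649 ≈ 63.07%


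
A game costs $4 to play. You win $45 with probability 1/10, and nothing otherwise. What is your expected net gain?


E[gain] = (45-4)×1/10 + (-4)×9/10
= 41/10 - 18/5 = 1/2

Expected net gain = $1/2 ≈ $0.50


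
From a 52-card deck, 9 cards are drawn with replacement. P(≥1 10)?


P(not a 10) = 48/52 = 12/13
P(none in 9 draws) = (12/13)^9 = 5159780352/10604499373
P(≥1 10) = 1 - 5159780352/10604499373 = 5444719021/10604499373

P = 5444719021/10604499373 ≈ 51.34%


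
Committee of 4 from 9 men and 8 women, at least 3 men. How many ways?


Count by #men:
  3M,1W: C(9,3)×C(8,1)=672
  4M,0W: C(9,4)×C(8,0)=126
Total = 798

798


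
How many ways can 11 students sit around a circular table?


Circular arrangements of 11 distinct objects: fix one position to break rotational symmetry.
(n-1)! = 10! = 3628800

3628800


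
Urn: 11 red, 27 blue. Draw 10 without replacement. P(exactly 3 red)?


Hypergeometric: C(11,3)×C(27,7)/C(38,10)
= 165×888030/472733756 = 6660225/21487898

P(X=3) = 6660225/21487898 ≈ 31.00%


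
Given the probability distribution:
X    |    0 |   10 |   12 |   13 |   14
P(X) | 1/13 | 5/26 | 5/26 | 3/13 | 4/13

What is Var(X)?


E[X] = 150/13
E[X²] = 1901/13
Var(X) = E[X²] - (E[X])² = 1901/13 - 22500/169 = 2213/169

Var(X) = 2213/169 ≈ 13.0947


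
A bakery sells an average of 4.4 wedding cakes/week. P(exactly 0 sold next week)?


Poisson(λ=4.4): P(X=0) = e^(-λ)×λ^k/k!
= e^(-4.4) × 4.4^0 / 0!
≈ 0.0122773399 × 1 / 1 ≈ 0.012277

P(X=0) ≈ 0.012277 ≈ 1.23%


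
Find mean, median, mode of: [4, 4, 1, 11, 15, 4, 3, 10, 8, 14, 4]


Sorted: [1, 3, 4, 4, 4, 4, 8, 10, 11, 14, 15]
Mean = 78/11
Median = 4
Freq: {4: 4, 1: 1, 11: 1, 15: 1, 3: 1, 10: 1, 8: 1, 14: 1}
Mode: [4]

Mean=78/11, Median=4, Mode=4


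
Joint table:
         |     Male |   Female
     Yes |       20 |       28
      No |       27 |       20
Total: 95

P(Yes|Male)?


P(Yes|Male) = 20/(20+27) = 20/47

P = 20/47 ≈ 42.55%


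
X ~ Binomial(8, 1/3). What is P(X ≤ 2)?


P(X ≤ 2) = Σ P(X=i) for i=0..2
P(X=0) = 256/6561
P(X=1) = 1024/6561
P(X=2) = 1792/6561
Sum = 1024/2187

P(X ≤ 2) = 1024/2187 ≈ 46.82%


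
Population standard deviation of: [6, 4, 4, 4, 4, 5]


Mean = 27/6 = 9/2
  (6-9/2)²=9/4
  (4-9/2)²=1/4
  (4-9/2)²=1/4
  (4-9/2)²=1/4
  (4-9/2)²=1/4
  (5-9/2)²=1/4
Σ(x-μ)² = 7/2
σ² = (7/2)/6 = 7/12

σ = √(7/12) ≈ 0.7638


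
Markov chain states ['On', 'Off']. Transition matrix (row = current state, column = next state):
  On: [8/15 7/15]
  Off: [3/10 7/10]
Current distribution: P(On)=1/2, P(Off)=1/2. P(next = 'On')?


P(next=On) = Σᵢ P(now=i)×P(i→On)
= 1/2×8/15 + 1/2×3/10
= 4/15 + 3/20 = 5/12

P = 5/12 ≈ 0.4167


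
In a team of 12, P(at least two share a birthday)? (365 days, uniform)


P(all different) = Π(365-i)/365 for i=0..11
= 0.832975
P(match) = 1 - 0.832975 = 0.167025

P ≈ 0.1670 ≈ 16.70%


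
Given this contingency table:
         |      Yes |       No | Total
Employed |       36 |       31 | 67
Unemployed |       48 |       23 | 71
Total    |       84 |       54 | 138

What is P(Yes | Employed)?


P(Yes | Employed) = 36/(36+31) = 36/67

P(Yes|Employed) = 36/67 ≈ 53.73%


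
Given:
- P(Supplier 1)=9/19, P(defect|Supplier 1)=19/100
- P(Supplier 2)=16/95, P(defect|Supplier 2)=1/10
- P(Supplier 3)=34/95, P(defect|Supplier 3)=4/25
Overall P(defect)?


P(B) = Σ P(B|Aᵢ)×P(Aᵢ)
  19/100×9/19 = 9/100
  1/10×16/95 = 8/475
  4/25×34/95 = 136/2375
Sum = 1559/9500

P(defect) = 1559/9500 ≈ 16.41%


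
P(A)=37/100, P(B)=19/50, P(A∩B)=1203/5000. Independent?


P(A)×P(B) = 703/5000
P(A∩B) = 1203/5000
Not equal → NOT independent

No, not independent


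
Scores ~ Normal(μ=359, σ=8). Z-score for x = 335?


z = (x - μ)/σ = (335 - 359)/8 = -3.0

z = -3.0


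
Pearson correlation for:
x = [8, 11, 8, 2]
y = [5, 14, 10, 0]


n=4, Σx=29, Σy=29, Σxy=274, Σx²=253, Σy²=321
r = (4×274 - 29×29)/√((4×253 - 29²)(4×321 - 29²))
= 255/√(171×443) = 255/√75753 ≈ 255/275.2326 ≈ 0.9265

r ≈ 0.9265


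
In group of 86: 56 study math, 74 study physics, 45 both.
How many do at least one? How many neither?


|A∪B| = 56+74-45 = 85
Neither = 86-85 = 1

At least one: 85; Neither: 1


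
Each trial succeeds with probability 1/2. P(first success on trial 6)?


Geometric: P(X=6) = (1-p)^(k-1)×p = (1/2)^5×1/2 = 1/64

P(X=6) = 1/64 ≈ 1.56%


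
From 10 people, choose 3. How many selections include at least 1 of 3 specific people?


Complement: C(10,3) - C(7,3) = 120 - 35 = 85

85


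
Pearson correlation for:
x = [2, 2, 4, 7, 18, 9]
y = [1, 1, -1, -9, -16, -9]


n=6, Σx=42, Σy=-33, Σxy=-432, Σx²=478, Σy²=421
r = (6×(-432) - 42×(-33))/√((6×478 - 42²)(6×421 - (-33)²))
= -1206/√(1104×1437) = -1206/√1586448 ≈ -1206/1259.5428 ≈ -0.9575

r ≈ -0.9575


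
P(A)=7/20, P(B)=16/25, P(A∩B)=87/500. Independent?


P(A)×P(B) = 28/125
P(A∩B) = 87/500
Not equal → NOT independent

No, not independent


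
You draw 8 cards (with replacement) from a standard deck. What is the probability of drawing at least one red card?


P(not a red card) = 26/52 = 1/2
P(none in 8 draws) = (1/2)^8 = 1/256
P(≥1 red card) = 1 - 1/256 = 255/256

P = 255/256 ≈ 99.61%


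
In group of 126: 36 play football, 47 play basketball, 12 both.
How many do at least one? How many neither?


|A∪B| = 36+47-12 = 71
Neither = 126-71 = 55

At least one: 71; Neither: 55


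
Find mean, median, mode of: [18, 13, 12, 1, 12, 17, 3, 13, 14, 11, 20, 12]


Sorted: [1, 3, 11, 12, 12, 12, 13, 13, 14, 17, 18, 20]
Mean = 146/12 = 73/6
Median = 25/2
Freq: {18: 1, 13: 2, 12: 3, 1: 1, 17: 1, 3: 1, 14: 1, 11: 1, 20: 1}
Mode: [12]

Mean=73/6, Median=25/2, Mode=12


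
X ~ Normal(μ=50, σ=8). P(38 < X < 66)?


z₁=(38-50)/8=-1.5, z₂=(66-50)/8=2.0
P = Φ(2.0) - Φ(-1.5) = 0.977250 - 0.066807 = 0.910443 ≈ 0.9104

P(38 < X < 66) ≈ 0.9104


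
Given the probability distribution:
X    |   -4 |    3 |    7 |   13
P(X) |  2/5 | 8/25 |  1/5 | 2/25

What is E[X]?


E[X] = Σ x·P(X=x)
= (-4)×(2/5) + (3)×(8/25) + (7)×(1/5) + (13)×(2/25)
= 9/5

E[X] = 9/5


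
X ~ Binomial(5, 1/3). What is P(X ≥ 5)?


P(X ≥ 5) = Σ P(X=i) for i=5..5
P(X=5) = 1/243
Sum = 1/243

P(X ≥ 5) = 1/243 ≈ 0.41%


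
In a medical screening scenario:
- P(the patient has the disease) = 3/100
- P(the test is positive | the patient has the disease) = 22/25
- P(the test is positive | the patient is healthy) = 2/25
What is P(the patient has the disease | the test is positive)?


Using Bayes' theorem:
P(A|B) = P(B|A)·P(A) / P(B)

P(the test is positive) = 22/25 × 3/100 + 2/25 × 97/100
= 33/1250 + 97/1250 = 13/125

P(the patient has the disease|the test is positive) = (33/1250) / (13/125) = 33/130

P(the patient has the disease|the test is positive) = 33/130 ≈ 25.38%


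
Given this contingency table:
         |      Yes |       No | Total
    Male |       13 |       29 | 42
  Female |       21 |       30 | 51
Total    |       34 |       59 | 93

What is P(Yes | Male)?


P(Yes | Male) = 13/(13+29) = 13/42

P(Yes|Male) = 13/42 ≈ 30.95%


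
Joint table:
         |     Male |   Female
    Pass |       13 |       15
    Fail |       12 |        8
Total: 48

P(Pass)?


P(Pass) = (13+15)/48 = 28/48 = 7/12

P(Pass) = 7/12 ≈ 58.33%


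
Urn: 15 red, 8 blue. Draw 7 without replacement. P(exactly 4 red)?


Hypergeometric: C(15,4)×C(8,3)/C(23,7)
= 1365×56/245157 = 25480/81719

P(X=4) = 25480/81719 ≈ 31.18%


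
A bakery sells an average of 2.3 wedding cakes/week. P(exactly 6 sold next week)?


Poisson(λ=2.3): P(X=6) = e^(-λ)×λ^k/k!
= e^(-2.3) × 2.3^6 / 6!
≈ 0.1002588437 × 148.035889 / 720 ≈ 0.020614

P(X=6) ≈ 0.020614 ≈ 2.06%


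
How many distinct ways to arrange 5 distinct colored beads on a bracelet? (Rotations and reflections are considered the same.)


Free circular arrangements: rotations and reflections both identified.
(n-1)!/2 = 4!/2 = 24/2 = 12

12


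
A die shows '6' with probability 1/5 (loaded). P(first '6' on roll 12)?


Geometric: P(X=12) = (1-p)^(k-1)×p = (4/5)^11×1/5 = 4194304/244140625

P(X=12) = 4194304/244140625 ≈ 1.72%


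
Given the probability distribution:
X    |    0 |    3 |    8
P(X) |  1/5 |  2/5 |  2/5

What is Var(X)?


E[X] = 22/5
E[X²] = 146/5
Var(X) = E[X²] - (E[X])² = 146/5 - 484/25 = 246/25

Var(X) = 246/25 ≈ 9.8400


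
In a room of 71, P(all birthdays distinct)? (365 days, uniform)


P(all different) = Π(365-i)/365 for i=0..70
= (365/365)×(364/365)×...×(295/365)
= 0.000679

P ≈ 0.0007 ≈ 0.07%


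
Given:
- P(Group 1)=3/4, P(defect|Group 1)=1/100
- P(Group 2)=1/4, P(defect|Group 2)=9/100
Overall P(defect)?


P(B) = Σ P(B|Aᵢ)×P(Aᵢ)
  1/100×3/4 = 3/400
  9/100×1/4 = 9/400
Sum = 3/100

P(defect) = 3/100 ≈ 3.00%


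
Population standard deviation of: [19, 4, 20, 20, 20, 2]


Mean = 85/6
  (19-85/6)²=841/36
  (4-85/6)²=3721/36
  (20-85/6)²=1225/36
  (20-85/6)²=1225/36
  (20-85/6)²=1225/36
  (2-85/6)²=5329/36
Σ(x-μ)² = 2261/6
σ² = (2261/6)/6 = 2261/36

σ = √(2261/36) ≈ 7.9250


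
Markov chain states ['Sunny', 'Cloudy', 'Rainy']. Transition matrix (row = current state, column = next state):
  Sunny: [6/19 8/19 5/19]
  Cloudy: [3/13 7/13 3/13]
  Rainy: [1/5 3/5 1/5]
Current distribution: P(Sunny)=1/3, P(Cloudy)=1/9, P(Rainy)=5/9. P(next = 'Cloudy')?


P(next=Cloudy) = Σᵢ P(now=i)×P(i→Cloudy)
= 1/3×8/19 + 1/9×7/13 + 5/9×3/5
= 8/57 + 7/117 + 1/3 = 1186/2223

P = 1186/2223 ≈ 0.5335


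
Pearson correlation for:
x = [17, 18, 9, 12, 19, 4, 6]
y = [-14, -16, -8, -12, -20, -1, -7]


n=7, Σx=85, Σy=-78, Σxy=-1168, Σx²=1251, Σy²=1110
r = (7×(-1168) - 85×(-78))/√((7×1251 - 85²)(7×1110 - (-78)²))
= -1546/√(1532×1686) = -1546/√2582952 ≈ -1546/1607.1565 ≈ -0.9619

r ≈ -0.9619


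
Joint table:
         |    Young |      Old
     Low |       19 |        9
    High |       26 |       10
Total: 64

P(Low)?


P(Low) = (19+9)/64 = 28/64 = 7/16

P(Low) = 7/16 ≈ 43.75%


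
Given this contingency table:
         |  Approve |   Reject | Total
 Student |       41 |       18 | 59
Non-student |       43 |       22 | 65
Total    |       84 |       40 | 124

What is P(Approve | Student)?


P(Approve | Student) = 41/(41+18) = 41/59

P(Approve|Student) = 41/59 ≈ 69.49%


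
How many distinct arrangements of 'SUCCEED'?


Letters: 7, freq: {'S': 1, 'U': 1, 'C': 2, 'E': 2, 'D': 1}
7!/(1!×1!×2!×2!×1!) = 5040/4 = 1260

1260


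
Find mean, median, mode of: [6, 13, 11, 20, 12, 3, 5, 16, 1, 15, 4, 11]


Sorted: [1, 3, 4, 5, 6, 11, 11, 12, 13, 15, 16, 20]
Mean = 117/12 = 39/4
Median = 11
Freq: {6: 1, 13: 1, 11: 2, 20: 1, 12: 1, 3: 1, 5: 1, 16: 1, 1: 1, 15: 1, 4: 1}
Mode: [11]

Mean=39/4, Median=11, Mode=11


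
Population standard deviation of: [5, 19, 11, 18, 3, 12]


Mean = 68/6 = 34/3
  (5-34/3)²=361/9
  (19-34/3)²=529/9
  (11-34/3)²=1/9
  (18-34/3)²=400/9
  (3-34/3)²=625/9
  (12-34/3)²=4/9
Σ(x-μ)² = 640/3
σ² = (640/3)/6 = 320/9

σ = √(320/9) ≈ 5.9628


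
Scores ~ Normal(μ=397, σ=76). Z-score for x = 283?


z = (x - μ)/σ = (283 - 397)/76 = -1.5

z = -1.5


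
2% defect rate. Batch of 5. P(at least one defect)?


P(all good) = (49/50)^5 = 282475249/312500000
P(≥1 defect) = 30024751/312500000

P = 30024751/312500000 ≈ 9.61%


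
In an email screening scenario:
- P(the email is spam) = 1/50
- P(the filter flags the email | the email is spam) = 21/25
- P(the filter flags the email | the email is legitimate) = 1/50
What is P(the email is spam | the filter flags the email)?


Using Bayes' theorem:
P(A|B) = P(B|A)·P(A) / P(B)

P(the filter flags the email) = 21/25 × 1/50 + 1/50 × 49/50
= 21/1250 + 49/2500 = 91/2500

P(the email is spam|the filter flags the email) = (21/1250) / (91/2500) = 6/13

P(the email is spam|the filter flags the email) = 6/13 ≈ 46.15%


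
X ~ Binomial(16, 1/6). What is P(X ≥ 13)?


P(X ≥ 13) = Σ P(X=i) for i=13..16
P(X=13) = 4375/176319369216
P(X=14) = 125/117546246144
P(X=15) = 5/176319369216
P(X=16) = 1/2821109907456
Sum = 73081/2821109907456

P(X ≥ 13) = 73081/2821109907456 ≈ 0.00%


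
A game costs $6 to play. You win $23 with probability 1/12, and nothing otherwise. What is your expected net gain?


E[gain] = (23-6)×1/12 + (-6)×11/12
= 17/12 - 11/2 = -49/12

Expected net gain = $-49/12 ≈ $-4.08


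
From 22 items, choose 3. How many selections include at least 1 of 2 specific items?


Complement: C(22,3) - C(20,3) = 1540 - 1140 = 400

400


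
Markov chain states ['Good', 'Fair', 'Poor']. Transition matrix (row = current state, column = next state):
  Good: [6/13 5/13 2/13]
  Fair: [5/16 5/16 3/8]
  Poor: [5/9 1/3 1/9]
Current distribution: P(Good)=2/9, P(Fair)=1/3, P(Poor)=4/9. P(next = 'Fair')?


P(next=Fair) = Σᵢ P(now=i)×P(i→Fair)
= 2/9×5/13 + 1/3×5/16 + 4/9×1/3
= 10/117 + 5/48 + 4/27 = 1897/5616

P = 1897/5616 ≈ 0.3378


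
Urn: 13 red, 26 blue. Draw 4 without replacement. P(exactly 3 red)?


Hypergeometric: C(13,3)×C(26,1)/C(39,4)
= 286×26/82251 = 572/6327

P(X=3) = 572/6327 ≈ 9.04%


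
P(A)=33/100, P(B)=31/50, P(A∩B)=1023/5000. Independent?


P(A)×P(B) = 1023/5000
P(A∩B) = 1023/5000
Equal ✓ → Independent

Yes, independent


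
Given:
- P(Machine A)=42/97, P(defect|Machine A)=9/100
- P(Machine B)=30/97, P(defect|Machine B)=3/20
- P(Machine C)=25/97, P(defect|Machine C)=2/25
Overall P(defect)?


P(B) = Σ P(B|Aᵢ)×P(Aᵢ)
  9/100×42/97 = 189/4850
  3/20×30/97 = 9/194
  2/25×25/97 = 2/97
Sum = 257/2425

P(defect) = 257/2425 ≈ 10.60%


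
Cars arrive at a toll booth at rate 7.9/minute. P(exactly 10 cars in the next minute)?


Poisson(λ=7.9): P(X=10) = e^(-λ)×λ^k/k!
= e^(-7.9) × 7.9^10 / 10!
≈ 0.0003707435405 × 946827608.263 / 3628800 ≈ 0.096735

P(X=10) ≈ 0.096735 ≈ 9.67%


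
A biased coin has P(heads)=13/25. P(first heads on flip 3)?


Geometric: P(X=3) = (1-p)^(k-1)×p = (12/25)^2×13/25 = 1872/15625

P(X=3) = 1872/15625 ≈ 11.98%


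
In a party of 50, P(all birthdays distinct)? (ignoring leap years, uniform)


P(all different) = Π(365-i)/365 for i=0..49
= (365/365)×(364/365)×...×(316/365)
= 0.029626

P ≈ 0.0296 ≈ 2.96%


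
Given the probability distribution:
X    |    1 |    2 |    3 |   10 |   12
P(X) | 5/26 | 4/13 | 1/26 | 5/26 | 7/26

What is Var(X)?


E[X] = 79/13
E[X²] = 777/13
Var(X) = E[X²] - (E[X])² = 777/13 - 6241/169 = 3860/169

Var(X) = 3860/169 ≈ 22.8402


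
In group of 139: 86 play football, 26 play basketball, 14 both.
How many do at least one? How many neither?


|A∪B| = 86+26-14 = 98
Neither = 139-98 = 41

At least one: 98; Neither: 41


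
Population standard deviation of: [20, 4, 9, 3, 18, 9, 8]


Mean = 71/7
  (20-71/7)²=4761/49
  (4-71/7)²=1849/49
  (9-71/7)²=64/49
  (3-71/7)²=2500/49
  (18-71/7)²=3025/49
  (9-71/7)²=64/49
  (8-71/7)²=225/49
Σ(x-μ)² = 1784/7
σ² = (1784/7)/7 = 1784/49

σ = √(1784/49) ≈ 6.0339


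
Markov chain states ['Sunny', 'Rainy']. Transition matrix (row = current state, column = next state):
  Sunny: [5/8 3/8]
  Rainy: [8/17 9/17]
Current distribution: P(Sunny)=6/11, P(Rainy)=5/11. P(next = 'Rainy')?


P(next=Rainy) = Σᵢ P(now=i)×P(i→Rainy)
= 6/11×3/8 + 5/11×9/17
= 9/44 + 45/187 = 333/748

P = 333/748 ≈ 0.4452


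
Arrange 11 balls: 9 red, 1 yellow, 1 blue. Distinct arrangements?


11!/(9!×1!×1!) = 110

110


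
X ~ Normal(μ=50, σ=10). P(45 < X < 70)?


z₁=(45-50)/10=-0.5, z₂=(70-50)/10=2.0
P = Φ(2.0) - Φ(-0.5) = 0.977250 - 0.308538 = 0.668712 ≈ 0.6687

P(45 < X < 70) ≈ 0.6687


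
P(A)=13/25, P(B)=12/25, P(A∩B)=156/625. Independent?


P(A)×P(B) = 156/625
P(A∩B) = 156/625
Equal ✓ → Independent

Yes, independent


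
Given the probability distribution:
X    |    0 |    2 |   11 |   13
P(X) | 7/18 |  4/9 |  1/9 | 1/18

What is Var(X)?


E[X] = 17/6
E[X²] = 443/18
Var(X) = E[X²] - (E[X])² = 443/18 - 289/36 = 199/12

Var(X) = 199/12 ≈ 16.5833


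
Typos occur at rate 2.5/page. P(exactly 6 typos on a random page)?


Poisson(λ=2.5): P(X=6) = e^(-λ)×λ^k/k!
= e^(-2.5) × 2.5^6 / 6!
≈ 0.08208499862 × 244.140625 / 720 ≈ 0.027834

P(X=6) ≈ 0.027834 ≈ 2.78%


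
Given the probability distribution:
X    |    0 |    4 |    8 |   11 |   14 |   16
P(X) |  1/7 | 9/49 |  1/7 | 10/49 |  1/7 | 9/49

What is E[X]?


E[X] = Σ x·P(X=x)
= (0)×(1/7) + (4)×(9/49) + (8)×(1/7) + (11)×(10/49) + (14)×(1/7) + (16)×(9/49)
= 444/49

E[X] = 444/49


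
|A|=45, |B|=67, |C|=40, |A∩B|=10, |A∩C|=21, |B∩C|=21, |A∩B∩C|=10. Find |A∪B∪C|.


|A∪B∪C| = 45+67+40-10-21-21+10 = 110

|A∪B∪C| = 110


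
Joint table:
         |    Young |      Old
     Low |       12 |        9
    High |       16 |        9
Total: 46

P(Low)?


P(Low) = (12+9)/46 = 21/46

P(Low) = 21/46 ≈ 45.65%


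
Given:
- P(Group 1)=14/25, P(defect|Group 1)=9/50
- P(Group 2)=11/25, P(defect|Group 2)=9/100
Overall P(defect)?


P(B) = Σ P(B|Aᵢ)×P(Aᵢ)
  9/50×14/25 = 63/625
  9/100×11/25 = 99/2500
Sum = 351/2500

P(defect) = 351/2500 ≈ 14.04%


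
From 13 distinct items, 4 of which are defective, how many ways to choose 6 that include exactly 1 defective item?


Choose 1 of the 4 defective items and 5 of the other 9 items:
C(4,1)×C(9,5) = 4×126 = 504

504


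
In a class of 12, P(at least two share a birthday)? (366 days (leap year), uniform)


P(all different) = Π(366-i)/366 for i=0..11
= 0.833396
P(match) = 1 - 0.833396 = 0.166604

P ≈ 0.1666 ≈ 16.66%


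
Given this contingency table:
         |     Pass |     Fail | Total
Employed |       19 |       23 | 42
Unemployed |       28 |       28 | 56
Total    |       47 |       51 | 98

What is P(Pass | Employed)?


P(Pass | Employed) = 19/(19+23) = 19/42

P(Pass|Employed) = 19/42 ≈ 45.24%


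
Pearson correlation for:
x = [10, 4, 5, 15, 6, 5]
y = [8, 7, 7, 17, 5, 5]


n=6, Σx=45, Σy=49, Σxy=453, Σx²=427, Σy²=501
r = (6×453 - 45×49)/√((6×427 - 45²)(6×501 - 49²))
= 513/√(537×605) = 513/√324885 ≈ 513/569.9868 ≈ 0.9000

r ≈ 0.9000


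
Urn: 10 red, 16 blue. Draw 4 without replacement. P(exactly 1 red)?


Hypergeometric: C(10,1)×C(16,3)/C(26,4)
= 10×560/14950 = 112/299

P(X=1) = 112/299 ≈ 37.46%


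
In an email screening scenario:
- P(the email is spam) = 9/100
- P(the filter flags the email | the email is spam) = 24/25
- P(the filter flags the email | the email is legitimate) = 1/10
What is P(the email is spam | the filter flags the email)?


Using Bayes' theorem:
P(A|B) = P(B|A)·P(A) / P(B)

P(the filter flags the email) = 24/25 × 9/100 + 1/10 × 91/100
= 54/625 + 91/1000 = 887/5000

P(the email is spam|the filter flags the email) = (54/625) / (887/5000) = 432/887

P(the email is spam|the filter flags the email) = 432/887 ≈ 48.70%


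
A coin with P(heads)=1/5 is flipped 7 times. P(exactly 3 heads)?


Binomial: P(X=3) = C(7,3)×p^3×(1-p)^4
= 35 × 1/125 × 256/625 = 1792/15625

P(X=3) = 1792/15625 ≈ 11.47%


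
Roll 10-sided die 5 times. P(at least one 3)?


P(no 3)^5 = (9/10)^5 = 59049/100000
P(≥1) = 1 - 59049/100000 = 40951/100000

P = 40951/100000 ≈ 40.95%


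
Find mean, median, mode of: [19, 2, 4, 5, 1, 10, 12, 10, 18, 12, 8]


Sorted: [1, 2, 4, 5, 8, 10, 10, 12, 12, 18, 19]
Mean = 101/11
Median = 10
Freq: {19: 1, 2: 1, 4: 1, 5: 1, 1: 1, 10: 2, 12: 2, 18: 1, 8: 1}
Mode: [10, 12]

Mean=101/11, Median=10, Mode=[10, 12]


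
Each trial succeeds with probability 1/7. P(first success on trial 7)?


Geometric: P(X=7) = (1-p)^(k-1)×p = (6/7)^6×1/7 = 46656/823543

P(X=7) = 46656/823543 ≈ 5.67%


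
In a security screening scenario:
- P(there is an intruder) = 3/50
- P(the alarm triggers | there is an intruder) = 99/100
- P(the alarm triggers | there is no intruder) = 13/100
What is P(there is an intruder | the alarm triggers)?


Using Bayes' theorem:
P(A|B) = P(B|A)·P(A) / P(B)

P(the alarm triggers) = 99/100 × 3/50 + 13/100 × 47/50
= 297/5000 + 611/5000 = 227/1250

P(there is an intruder|the alarm triggers) = (297/5000) / (227/1250) = 297/908

P(there is an intruder|the alarm triggers) = 297/908 ≈ 32.71%


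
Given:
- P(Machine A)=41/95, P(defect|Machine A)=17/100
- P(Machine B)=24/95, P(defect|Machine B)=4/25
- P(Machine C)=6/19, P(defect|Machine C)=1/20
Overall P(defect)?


P(B) = Σ P(B|Aᵢ)×P(Aᵢ)
  17/100×41/95 = 697/9500
  4/25×24/95 = 96/2375
  1/20×6/19 = 3/190
Sum = 1231/9500

P(defect) = 1231/9500 ≈ 12.96%


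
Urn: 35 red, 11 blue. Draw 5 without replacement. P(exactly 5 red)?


Hypergeometric: C(35,5)×C(11,0)/C(46,5)
= 324632×1/1370754 = 2108/8901

P(X=5) = 2108/8901 ≈ 23.68%


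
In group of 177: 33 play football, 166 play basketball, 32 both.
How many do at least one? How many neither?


|A∪B| = 33+166-32 = 167
Neither = 177-167 = 10

At least one: 167; Neither: 10


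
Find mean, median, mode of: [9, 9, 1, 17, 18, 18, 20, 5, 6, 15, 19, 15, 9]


Sorted: [1, 5, 6, 9, 9, 9, 15, 15, 17, 18, 18, 19, 20]
Mean = 161/13
Median = 15
Freq: {9: 3, 1: 1, 17: 1, 18: 2, 20: 1, 5: 1, 6: 1, 15: 2, 19: 1}
Mode: [9]

Mean=161/13, Median=15, Mode=9


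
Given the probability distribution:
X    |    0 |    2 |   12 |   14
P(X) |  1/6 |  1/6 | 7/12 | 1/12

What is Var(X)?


E[X] = 17/2
E[X²] = 101
Var(X) = E[X²] - (E[X])² = 101 - 289/4 = 115/4

Var(X) = 115/4 ≈ 28.7500


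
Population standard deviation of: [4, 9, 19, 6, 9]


Mean = 47/5
  (4-47/5)²=729/25
  (9-47/5)²=4/25
  (19-47/5)²=2304/25
  (6-47/5)²=289/25
  (9-47/5)²=4/25
Σ(x-μ)² = 666/5
σ² = (666/5)/5 = 666/25

σ = √(666/25) ≈ 5.1614


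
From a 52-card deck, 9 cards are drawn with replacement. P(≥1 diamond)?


P(not a diamond) = 39/52 = 3/4
P(none in 9 draws) = (3/4)^9 = 19683/262144
P(≥1 diamond) = 1 - 19683/262144 = 242461/262144

P = 242461/262144 ≈ 92.49%


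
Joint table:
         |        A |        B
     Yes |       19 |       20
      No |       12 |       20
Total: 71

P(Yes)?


P(Yes) = (19+20)/71 = 39/71

P(Yes) = 39/71 ≈ 54.93%


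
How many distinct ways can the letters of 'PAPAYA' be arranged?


Letters: 6, freq: {'P': 2, 'A': 3, 'Y': 1}
6!/(2!×3!×1!) = 720/12 = 60

60


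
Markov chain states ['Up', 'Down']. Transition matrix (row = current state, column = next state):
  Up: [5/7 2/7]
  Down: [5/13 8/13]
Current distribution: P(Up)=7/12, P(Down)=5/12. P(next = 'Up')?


P(next=Up) = Σᵢ P(now=i)×P(i→Up)
= 7/12×5/7 + 5/12×5/13
= 5/12 + 25/156 = 15/26

P = 15/26 ≈ 0.5769


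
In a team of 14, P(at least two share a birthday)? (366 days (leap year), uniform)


P(all different) = Π(366-i)/366 for i=0..13
= 0.777440
P(match) = 1 - 0.777440 = 0.222560

P ≈ 0.2226 ≈ 22.26%


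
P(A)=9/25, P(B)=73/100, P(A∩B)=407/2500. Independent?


P(A)×P(B) = 657/2500
P(A∩B) = 407/2500
Not equal → NOT independent

No, not independent


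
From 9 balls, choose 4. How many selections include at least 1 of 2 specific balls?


Complement: C(9,4) - C(7,4) = 126 - 35 = 91

91


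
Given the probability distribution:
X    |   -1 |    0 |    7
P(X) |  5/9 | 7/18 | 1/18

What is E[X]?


E[X] = Σ x·P(X=x)
= (-1)×(5/9) + (0)×(7/18) + (7)×(1/18)
= -1/6

E[X] = -1/6


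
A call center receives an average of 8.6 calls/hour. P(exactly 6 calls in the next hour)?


Poisson(λ=8.6): P(X=6) = e^(-λ)×λ^k/k!
= e^(-8.6) × 8.6^6 / 6!
≈ 0.0001841057937 × 404567.235136 / 720 ≈ 0.103449

P(X=6) ≈ 0.103449 ≈ 10.34%


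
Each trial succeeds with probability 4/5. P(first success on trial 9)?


Geometric: P(X=9) = (1-p)^(k-1)×p = (1/5)^8×4/5 = 4/1953125

P(X=9) = 4/1953125 ≈ 0.00%


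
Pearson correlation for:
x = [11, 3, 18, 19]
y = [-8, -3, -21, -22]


n=4, Σx=51, Σy=-54, Σxy=-893, Σx²=815, Σy²=998
r = (4×(-893) - 51×(-54))/√((4×815 - 51²)(4×998 - (-54)²))
= -818/√(659×1076) = -818/√709084 ≈ -818/842.0713 ≈ -0.9714

r ≈ -0.9714


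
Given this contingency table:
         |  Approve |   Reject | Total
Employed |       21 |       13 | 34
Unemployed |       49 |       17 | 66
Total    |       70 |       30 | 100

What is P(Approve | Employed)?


P(Approve | Employed) = 21/(21+13) = 21/34

P(Approve|Employed) = 21/34 ≈ 61.76%


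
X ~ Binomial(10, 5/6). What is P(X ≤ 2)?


P(X ≤ 2) = Σ P(X=i) for i=0..2
P(X=0) = 1/60466176
P(X=1) = 25/30233088
P(X=2) = 125/6718464
Sum = 49/2519424

P(X ≤ 2) = 49/2519424 ≈ 0.00%


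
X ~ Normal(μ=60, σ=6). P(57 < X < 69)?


z₁=(57-60)/6=-0.5, z₂=(69-60)/6=1.5
P = Φ(1.5) - Φ(-0.5) = 0.933193 - 0.308538 = 0.624655 ≈ 0.6247

P(57 < X < 69) ≈ 0.6247


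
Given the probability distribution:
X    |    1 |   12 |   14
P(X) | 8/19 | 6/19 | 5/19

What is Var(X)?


E[X] = 150/19
E[X²] = 1852/19
Var(X) = E[X²] - (E[X])² = 1852/19 - 22500/361 = 12688/361

Var(X) = 12688/361 ≈ 35.1468


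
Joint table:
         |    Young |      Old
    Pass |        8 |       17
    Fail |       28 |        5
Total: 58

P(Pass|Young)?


P(Pass|Young) = 8/(8+28) = 8/36 = 2/9

P = 2/9 ≈ 22.22%


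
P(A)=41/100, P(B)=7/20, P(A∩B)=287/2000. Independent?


P(A)×P(B) = 287/2000
P(A∩B) = 287/2000
Equal ✓ → Independent

Yes, independent


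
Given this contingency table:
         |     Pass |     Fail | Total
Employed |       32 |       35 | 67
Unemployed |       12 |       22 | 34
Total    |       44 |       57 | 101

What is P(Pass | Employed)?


P(Pass | Employed) = 32/(32+35) = 32/67

P(Pass|Employed) = 32/67 ≈ 47.76%


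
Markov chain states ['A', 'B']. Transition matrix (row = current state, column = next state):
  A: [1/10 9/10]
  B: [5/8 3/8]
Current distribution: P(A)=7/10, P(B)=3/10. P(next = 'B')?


P(next=B) = Σᵢ P(now=i)×P(i→B)
= 7/10×9/10 + 3/10×3/8
= 63/100 + 9/80 = 297/400

P = 297/400 ≈ 0.7425


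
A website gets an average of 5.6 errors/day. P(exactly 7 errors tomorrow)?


Poisson(λ=5.6): P(X=7) = e^(-λ)×λ^k/k!
= e^(-5.6) × 5.6^7 / 7!
≈ 0.003697863716 × 172709.484954 / 5040 ≈ 0.126717

P(X=7) ≈ 0.126717 ≈ 12.67%


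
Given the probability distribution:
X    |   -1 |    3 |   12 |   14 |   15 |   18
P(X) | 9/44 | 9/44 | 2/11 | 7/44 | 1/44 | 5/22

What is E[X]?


E[X] = Σ x·P(X=x)
= (-1)×(9/44) + (3)×(9/44) + (12)×(2/11) + (14)×(7/44) + (15)×(1/44) + (18)×(5/22)
= 37/4

E[X] = 37/4


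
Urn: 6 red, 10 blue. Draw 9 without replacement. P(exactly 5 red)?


Hypergeometric: C(6,5)×C(10,4)/C(16,9)
= 6×210/11440 = 63/572

P(X=5) = 63/572 ≈ 11.01%


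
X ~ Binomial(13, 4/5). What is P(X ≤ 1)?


P(X ≤ 1) = Σ P(X=i) for i=0..1
P(X=0) = 1/1220703125
P(X=1) = 52/1220703125
Sum = 53/1220703125

P(X ≤ 1) = 53/1220703125 ≈ 0.00%


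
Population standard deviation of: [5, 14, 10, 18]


Mean = 47/4
  (5-47/4)²=729/16
  (14-47/4)²=81/16
  (10-47/4)²=49/16
  (18-47/4)²=625/16
Σ(x-μ)² = 371/4
σ² = (371/4)/4 = 371/16

σ = √(371/16) ≈ 4.8153


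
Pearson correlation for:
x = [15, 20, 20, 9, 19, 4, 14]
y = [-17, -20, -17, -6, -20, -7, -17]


n=7, Σx=101, Σy=-104, Σxy=-1695, Σx²=1679, Σy²=1752
r = (7×(-1695) - 101×(-104))/√((7×1679 - 101²)(7×1752 - (-104)²))
= -1361/√(1552×1448) = -1361/√2247296 ≈ -1361/1499.0984 ≈ -0.9079

r ≈ -0.9079


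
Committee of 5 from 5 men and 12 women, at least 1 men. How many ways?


Count by #men:
  1M,4W: C(5,1)×C(12,4)=2475
  2M,3W: C(5,2)×C(12,3)=2200
  3M,2W: C(5,3)×C(12,2)=660
  4M,1W: C(5,4)×C(12,1)=60
  5M,0W: C(5,5)×C(12,0)=1
Total = 5396

5396


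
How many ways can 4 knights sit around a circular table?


Circular arrangements of 4 distinct objects: fix one position to break rotational symmetry.
(n-1)! = 3! = 6

6


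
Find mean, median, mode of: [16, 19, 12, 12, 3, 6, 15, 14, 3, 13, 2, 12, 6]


Sorted: [2, 3, 3, 6, 6, 12, 12, 12, 13, 14, 15, 16, 19]
Mean = 133/13
Median = 12
Freq: {16: 1, 19: 1, 12: 3, 3: 2, 6: 2, 15: 1, 14: 1, 13: 1, 2: 1}
Mode: [12]

Mean=133/13, Median=12, Mode=12


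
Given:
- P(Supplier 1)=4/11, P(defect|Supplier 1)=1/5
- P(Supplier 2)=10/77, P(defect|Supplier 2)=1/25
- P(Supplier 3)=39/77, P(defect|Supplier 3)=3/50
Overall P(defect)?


P(B) = Σ P(B|Aᵢ)×P(Aᵢ)
  1/5×4/11 = 4/55
  1/25×10/77 = 2/385
  3/50×39/77 = 117/3850
Sum = 417/3850

P(defect) = 417/3850 ≈ 10.83%


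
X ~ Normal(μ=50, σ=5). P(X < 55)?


z = (55-50)/5 = 1.0
P(Z < 1.0) = 0.8413

P(X < 55) ≈ 0.8413


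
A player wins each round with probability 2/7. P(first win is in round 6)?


Geometric: P(X=6) = (1-p)^(k-1)×p = (5/7)^5×2/7 = 6250/117649

P(X=6) = 6250/117649 ≈ 5.31%


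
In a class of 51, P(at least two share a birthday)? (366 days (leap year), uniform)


P(all different) = Π(366-i)/366 for i=0..50
= 0.025839
P(match) = 1 - 0.025839 = 0.974161

P ≈ 0.9742 ≈ 97.42%


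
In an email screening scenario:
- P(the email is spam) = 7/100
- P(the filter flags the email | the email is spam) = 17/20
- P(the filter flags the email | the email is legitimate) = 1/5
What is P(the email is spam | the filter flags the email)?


Using Bayes' theorem:
P(A|B) = P(B|A)·P(A) / P(B)

P(the filter flags the email) = 17/20 × 7/100 + 1/5 × 93/100
= 119/2000 + 93/500 = 491/2000

P(the email is spam|the filter flags the email) = (119/2000) / (491/2000) = 119/491

P(the email is spam|the filter flags the email) = 119/491 ≈ 24.24%


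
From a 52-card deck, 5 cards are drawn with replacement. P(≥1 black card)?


P(not a black card) = 26/52 = 1/2
P(none in 5 draws) = (1/2)^5 = 1/32
P(≥1 black card) = 1 - 1/32 = 31/32

P = 31/32 ≈ 96.88%


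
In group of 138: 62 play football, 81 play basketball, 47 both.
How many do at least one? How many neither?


|A∪B| = 62+81-47 = 96
Neither = 138-96 = 42

At least one: 96; Neither: 42


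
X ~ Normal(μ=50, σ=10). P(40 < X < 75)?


z₁=(40-50)/10=-1.0, z₂=(75-50)/10=2.5
P = Φ(2.5) - Φ(-1.0) = 0.993790 - 0.158655 = 0.835135 ≈ 0.8351

P(40 < X < 75) ≈ 0.8351


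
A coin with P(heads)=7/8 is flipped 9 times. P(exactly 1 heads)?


Binomial: P(X=1) = C(9,1)×p^1×(1-p)^8
= 9 × 7/8 × 1/16777216 = 63/134217728

P(X=1) = 63/134217728 ≈ 0.00%


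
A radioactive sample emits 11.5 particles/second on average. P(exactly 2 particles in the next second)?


Poisson(λ=11.5): P(X=2) = e^(-λ)×λ^k/k!
= e^(-11.5) × 11.5^2 / 2!
≈ 1.01300936e-05 × 132.25 / 2 ≈ 0.000670

P(X=2) ≈ 0.000670 ≈ 0.07%


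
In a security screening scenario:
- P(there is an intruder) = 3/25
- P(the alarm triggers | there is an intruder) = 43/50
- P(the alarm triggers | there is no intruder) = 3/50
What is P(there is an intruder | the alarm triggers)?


Using Bayes' theorem:
P(A|B) = P(B|A)·P(A) / P(B)

P(the alarm triggers) = 43/50 × 3/25 + 3/50 × 22/25
= 129/1250 + 33/625 = 39/250

P(there is an intruder|the alarm triggers) = (129/1250) / (39/250) = 43/65

P(there is an intruder|the alarm triggers) = 43/65 ≈ 66.15%


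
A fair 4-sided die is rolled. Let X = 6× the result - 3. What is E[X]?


E[die] = (1+4)/2 = 5/2
E[X] = 6×5/2 - 3 = 12

E[X] = 12


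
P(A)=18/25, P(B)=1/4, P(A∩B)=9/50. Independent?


P(A)×P(B) = 9/50
P(A∩B) = 9/50
Equal ✓ → Independent

Yes, independent


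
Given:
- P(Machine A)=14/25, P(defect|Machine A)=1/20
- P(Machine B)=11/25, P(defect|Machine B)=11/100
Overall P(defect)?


P(B) = Σ P(B|Aᵢ)×P(Aᵢ)
  1/20×14/25 = 7/250
  11/100×11/25 = 121/2500
Sum = 191/2500

P(defect) = 191/2500 ≈ 7.64%


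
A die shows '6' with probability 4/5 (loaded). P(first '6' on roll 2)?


Geometric: P(X=2) = (1-p)^(k-1)×p = (1/5)^1×4/5 = 4/25

P(X=2) = 4/25 ≈ 16.00%


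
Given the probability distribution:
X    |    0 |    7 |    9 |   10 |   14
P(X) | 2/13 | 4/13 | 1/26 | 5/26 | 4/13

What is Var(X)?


E[X] = 227/26
E[X²] = 2541/26
Var(X) = E[X²] - (E[X])² = 2541/26 - 51529/676 = 14537/676

Var(X) = 14537/676 ≈ 21.5044


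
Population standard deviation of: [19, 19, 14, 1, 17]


Mean = 70/5 = 14
  (19-14)²=25
  (19-14)²=25
  (14-14)²=0
  (1-14)²=169
  (17-14)²=9
Σ(x-μ)² = 228
σ² = 228/5

σ = √(228/5) ≈ 6.7528


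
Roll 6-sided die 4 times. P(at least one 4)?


P(no 4)^4 = (5/6)^4 = 625/1296
P(≥1) = 1 - 625/1296 = 671/1296

P = 671/1296 ≈ 51.77%


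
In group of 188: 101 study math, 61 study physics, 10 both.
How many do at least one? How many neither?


|A∪B| = 101+61-10 = 152
Neither = 188-152 = 36

At least one: 152; Neither: 36


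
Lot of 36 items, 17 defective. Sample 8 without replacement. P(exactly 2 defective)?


Hypergeometric: C(17,2)×C(19,6)/C(36,8)
= 136×27132/30260340 = 18088/148335

P(X=2) = 18088/148335 ≈ 12.19%


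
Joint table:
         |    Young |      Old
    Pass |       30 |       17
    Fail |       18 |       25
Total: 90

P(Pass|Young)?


P(Pass|Young) = 30/(30+18) = 30/48 = 5/8

P = 5/8 ≈ 62.50%


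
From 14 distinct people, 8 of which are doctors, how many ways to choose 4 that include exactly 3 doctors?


Choose 3 of the 8 doctors and 1 of the other 6 people:
C(8,3)×C(6,1) = 56×6 = 336

336


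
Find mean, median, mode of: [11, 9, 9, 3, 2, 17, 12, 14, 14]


Sorted: [2, 3, 9, 9, 11, 12, 14, 14, 17]
Mean = 91/9
Median = 11
Freq: {11: 1, 9: 2, 3: 1, 2: 1, 17: 1, 12: 1, 14: 2}
Mode: [9, 14]

Mean=91/9, Median=11, Mode=[9, 14]


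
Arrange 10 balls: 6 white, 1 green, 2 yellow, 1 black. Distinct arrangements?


10!/(6!×1!×2!×1!) = 2520

2520


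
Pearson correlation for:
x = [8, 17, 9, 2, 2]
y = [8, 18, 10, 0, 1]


n=5, Σx=38, Σy=37, Σxy=462, Σx²=442, Σy²=489
r = (5×462 - 38×37)/√((5×442 - 38²)(5×489 - 37²))
= 904/√(766×1076) = 904/√824216 ≈ 904/907.8634 ≈ 0.9957

r ≈ 0.9957


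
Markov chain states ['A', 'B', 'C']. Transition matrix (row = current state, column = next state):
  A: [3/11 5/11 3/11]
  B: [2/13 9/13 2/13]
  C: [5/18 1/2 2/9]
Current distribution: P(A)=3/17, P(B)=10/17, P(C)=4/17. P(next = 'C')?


P(next=C) = Σᵢ P(now=i)×P(i→C)
= 3/17×3/11 + 10/17×2/13 + 4/17×2/9
= 9/187 + 20/221 + 8/153 = 4177/21879

P = 4177/21879 ≈ 0.1909


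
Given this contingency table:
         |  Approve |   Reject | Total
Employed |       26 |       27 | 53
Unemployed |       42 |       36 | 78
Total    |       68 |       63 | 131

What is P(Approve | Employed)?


P(Approve | Employed) = 26/(26+27) = 26/53

P(Approve|Employed) = 26/53 ≈ 49.06%


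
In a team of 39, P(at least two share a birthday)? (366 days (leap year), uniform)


P(all different) = Π(366-i)/366 for i=0..38
= 0.122510
P(match) = 1 - 0.122510 = 0.877490

P ≈ 0.8775 ≈ 87.75%


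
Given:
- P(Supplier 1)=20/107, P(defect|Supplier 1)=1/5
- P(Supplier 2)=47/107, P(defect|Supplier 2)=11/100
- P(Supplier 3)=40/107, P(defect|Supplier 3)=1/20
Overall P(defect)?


P(B) = Σ P(B|Aᵢ)×P(Aᵢ)
  1/5×20/107 = 4/107
  11/100×47/107 = 517/10700
  1/20×40/107 = 2/107
Sum = 1117/10700

P(defect) = 1117/10700 ≈ 10.44%


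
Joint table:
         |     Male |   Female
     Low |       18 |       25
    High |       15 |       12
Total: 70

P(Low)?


P(Low) = (18+25)/70 = 43/70

P(Low) = 43/70 ≈ 61.43%


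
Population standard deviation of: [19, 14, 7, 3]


Mean = 43/4
  (19-43/4)²=1089/16
  (14-43/4)²=169/16
  (7-43/4)²=225/16
  (3-43/4)²=961/16
Σ(x-μ)² = 611/4
σ² = (611/4)/4 = 611/16

σ = √(611/16) ≈ 6.1796


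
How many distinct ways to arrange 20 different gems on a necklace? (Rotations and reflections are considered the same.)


Free circular arrangements: rotations and reflections both identified.
(n-1)!/2 = 19!/2 = 121645100408832000/2 = 60822550204416000

60822550204416000


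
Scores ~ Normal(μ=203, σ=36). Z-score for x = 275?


z = (x - μ)/σ = (275 - 203)/36 = 2.0

z = 2.0


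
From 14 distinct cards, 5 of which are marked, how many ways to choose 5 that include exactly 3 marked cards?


Choose 3 of the 5 marked cards and 2 of the other 9 cards:
C(5,3)×C(9,2) = 10×36 = 360

360


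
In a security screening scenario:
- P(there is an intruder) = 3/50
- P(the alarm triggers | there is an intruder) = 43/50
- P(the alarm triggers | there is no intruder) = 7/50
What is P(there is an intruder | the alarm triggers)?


Using Bayes' theorem:
P(A|B) = P(B|A)·P(A) / P(B)

P(the alarm triggers) = 43/50 × 3/50 + 7/50 × 47/50
= 129/2500 + 329/2500 = 229/1250

P(there is an intruder|the alarm triggers) = (129/2500) / (229/1250) = 129/458

P(there is an intruder|the alarm triggers) = 129/458 ≈ 28.17%


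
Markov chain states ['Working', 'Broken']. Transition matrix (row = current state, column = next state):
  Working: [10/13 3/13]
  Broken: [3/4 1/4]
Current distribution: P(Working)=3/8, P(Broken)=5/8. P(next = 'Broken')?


P(next=Broken) = Σᵢ P(now=i)×P(i→Broken)
= 3/8×3/13 + 5/8×1/4
= 9/104 + 5/32 = 101/416

P = 101/416 ≈ 0.2428


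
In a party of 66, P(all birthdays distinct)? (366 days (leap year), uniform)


P(all different) = Π(366-i)/366 for i=0..65
= (366/366)×(365/366)×...×(301/366)
= 0.001939

P ≈ 0.0019 ≈ 0.19%


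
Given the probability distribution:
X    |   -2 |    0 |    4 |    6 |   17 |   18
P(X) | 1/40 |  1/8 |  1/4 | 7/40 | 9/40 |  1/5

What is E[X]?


E[X] = Σ x·P(X=x)
= (-2)×(1/40) + (0)×(1/8) + (4)×(1/4) + (6)×(7/40) + (17)×(9/40) + (18)×(1/5)
= 377/40

E[X] = 377/40
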